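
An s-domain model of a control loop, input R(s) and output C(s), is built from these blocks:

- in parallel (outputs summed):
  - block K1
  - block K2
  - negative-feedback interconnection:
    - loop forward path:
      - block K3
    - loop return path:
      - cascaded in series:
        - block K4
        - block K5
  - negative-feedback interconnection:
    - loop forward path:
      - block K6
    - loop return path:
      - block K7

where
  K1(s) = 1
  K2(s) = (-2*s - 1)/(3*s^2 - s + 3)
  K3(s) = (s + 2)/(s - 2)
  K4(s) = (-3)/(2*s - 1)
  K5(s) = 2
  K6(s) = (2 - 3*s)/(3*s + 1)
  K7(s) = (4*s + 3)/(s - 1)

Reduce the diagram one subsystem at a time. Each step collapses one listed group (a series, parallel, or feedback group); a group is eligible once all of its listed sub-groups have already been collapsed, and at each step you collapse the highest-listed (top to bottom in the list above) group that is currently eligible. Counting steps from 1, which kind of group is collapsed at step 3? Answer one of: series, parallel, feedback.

Answer: feedback

Working:
Step 1. cascade K4, K5
Step 2. close the feedback loop around K3, (K4*K5)
Step 3. collapse the loop (K6 forward, K7 return)
Step 4. sum the parallel branches K1, K2, [K3/(1+K3*(K4*K5))], [K6/(1+K6*K7)]
Step 3: feedback.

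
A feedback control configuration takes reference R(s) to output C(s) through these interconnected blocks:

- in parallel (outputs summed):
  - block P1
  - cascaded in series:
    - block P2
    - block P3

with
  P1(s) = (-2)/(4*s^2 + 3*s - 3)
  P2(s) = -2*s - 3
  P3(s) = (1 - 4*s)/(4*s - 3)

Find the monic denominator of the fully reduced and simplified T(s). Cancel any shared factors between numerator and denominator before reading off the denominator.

Step 1 - cascade P2, P3 -> (8*s^2 + 10*s - 3)/(4*s - 3)
Step 2 - combine P1, (P2*P3) in parallel -> (32*s^4 + 64*s^3 - 6*s^2 - 47*s + 15)/(16*s^3 - 21*s + 9)
That last expression is T(s), already simplified. Scaling its denominator by 1/16 (the reciprocal of the leading coefficient) yields the monic denominator.

Therefore the answer is s^3 - 21*s/16 + 9/16.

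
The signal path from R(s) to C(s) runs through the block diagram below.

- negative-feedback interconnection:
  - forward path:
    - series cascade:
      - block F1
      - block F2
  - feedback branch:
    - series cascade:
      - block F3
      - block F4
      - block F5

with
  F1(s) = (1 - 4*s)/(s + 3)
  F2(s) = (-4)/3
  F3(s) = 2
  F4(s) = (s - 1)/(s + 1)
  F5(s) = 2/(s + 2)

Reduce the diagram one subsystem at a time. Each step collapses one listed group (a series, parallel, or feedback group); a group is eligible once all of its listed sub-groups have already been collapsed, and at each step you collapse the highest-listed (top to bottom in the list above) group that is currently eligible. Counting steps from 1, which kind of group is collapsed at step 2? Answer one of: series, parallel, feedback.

Answer: series

Working:
Step 1: combine F1, F2 in series
Step 2: combine F3, F4, F5 in series
Step 3: reduce the feedback loop with forward (F1*F2) and return (F3*F4*F5)
So the answer for step 2 is series.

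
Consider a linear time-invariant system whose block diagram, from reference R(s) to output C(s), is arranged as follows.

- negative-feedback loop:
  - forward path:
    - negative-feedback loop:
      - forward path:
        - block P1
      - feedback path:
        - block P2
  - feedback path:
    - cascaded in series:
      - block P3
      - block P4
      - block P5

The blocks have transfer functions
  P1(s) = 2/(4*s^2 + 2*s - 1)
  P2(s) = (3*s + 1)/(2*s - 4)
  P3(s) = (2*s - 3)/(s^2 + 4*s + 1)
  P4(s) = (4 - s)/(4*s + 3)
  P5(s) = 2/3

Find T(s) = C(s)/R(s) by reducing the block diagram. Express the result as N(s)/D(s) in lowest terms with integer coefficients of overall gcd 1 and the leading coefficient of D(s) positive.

Answer: (24*s^4 + 66*s^3 - 132*s^2 - 174*s - 36)/(48*s^6 + 156*s^5 - 174*s^4 - 338*s^3 + 81*s^2 - 10*s + 123)

Working:
1. apply the feedback formula to P1, P2 gives (2*s - 4)/(4*s^3 - 6*s^2 - 2*s + 3)
2. reduce the series chain P3, P4, P5 gives (-4*s^2 + 22*s - 24)/(12*s^3 + 57*s^2 + 48*s + 9)
3. apply the feedback formula to [P1/(1+P1*P2)], (P3*P4*P5), giving the overall T(s)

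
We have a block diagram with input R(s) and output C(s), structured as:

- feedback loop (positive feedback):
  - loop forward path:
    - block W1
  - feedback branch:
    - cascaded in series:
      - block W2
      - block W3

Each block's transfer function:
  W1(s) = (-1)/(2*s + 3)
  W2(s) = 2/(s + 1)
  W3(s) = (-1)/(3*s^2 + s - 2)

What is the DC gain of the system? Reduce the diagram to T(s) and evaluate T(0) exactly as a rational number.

Reducing step by step:

Step 1 - cascade W2, W3; result (-2)/(3*s^3 + 4*s^2 - s - 2)
Step 2 - close the feedback loop around W1, (W2*W3); result (-3*s^3 - 4*s^2 + s + 2)/(6*s^4 + 17*s^3 + 10*s^2 - 7*s - 8)
Step 2 gives the overall T(s). Then T(0) = 2/(-8) = -1/4.

Answer: -1/4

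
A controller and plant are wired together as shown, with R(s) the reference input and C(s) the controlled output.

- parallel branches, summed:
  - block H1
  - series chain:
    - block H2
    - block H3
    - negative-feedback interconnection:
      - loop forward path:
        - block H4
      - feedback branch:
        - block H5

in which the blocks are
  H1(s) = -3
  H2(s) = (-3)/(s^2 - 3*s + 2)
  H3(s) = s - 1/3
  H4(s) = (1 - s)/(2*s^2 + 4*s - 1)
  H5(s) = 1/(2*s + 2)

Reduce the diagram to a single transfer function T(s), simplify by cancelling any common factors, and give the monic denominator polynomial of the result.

The answer is s^4 + s^3 - 19*s^2/4 - 11*s/4 + 1/2.

Reasoning:
Step 1 - apply the feedback formula to H4, H5 gives (2 - 2*s^2)/(4*s^3 + 12*s^2 + 5*s - 1)
Step 2 - multiply H2, H3, [H4/(1+H4*H5)] (series) gives (6*s^2 + 4*s - 2)/(4*s^4 + 4*s^3 - 19*s^2 - 11*s + 2)
Step 3 - sum the parallel branches H1, (H2*H3*[H4/(1+H4*H5)]) gives (-12*s^4 - 12*s^3 + 63*s^2 + 37*s - 8)/(4*s^4 + 4*s^3 - 19*s^2 - 11*s + 2)
No further cancellation is possible in the step-3 result, so that is T(s). Its denominator becomes monic after dividing by the leading coefficient 4.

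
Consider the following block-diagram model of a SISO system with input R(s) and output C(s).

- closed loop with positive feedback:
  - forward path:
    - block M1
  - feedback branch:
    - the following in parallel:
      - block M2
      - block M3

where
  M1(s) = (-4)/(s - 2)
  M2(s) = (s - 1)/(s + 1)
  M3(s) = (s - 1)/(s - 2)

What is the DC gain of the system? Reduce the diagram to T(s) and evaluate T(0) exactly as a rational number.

Step 1 - sum the parallel branches M2, M3 -> (2*s^2 - 3*s + 1)/(s^2 - s - 2)
Step 2 - close the feedback loop around M1, (M2+M3) -> (-4*s^2 + 4*s + 8)/(s^3 + 5*s^2 - 12*s + 8)
Step 2 gives the overall T(s). Then T(0) = 8/8 = 1.

Therefore the answer is 1.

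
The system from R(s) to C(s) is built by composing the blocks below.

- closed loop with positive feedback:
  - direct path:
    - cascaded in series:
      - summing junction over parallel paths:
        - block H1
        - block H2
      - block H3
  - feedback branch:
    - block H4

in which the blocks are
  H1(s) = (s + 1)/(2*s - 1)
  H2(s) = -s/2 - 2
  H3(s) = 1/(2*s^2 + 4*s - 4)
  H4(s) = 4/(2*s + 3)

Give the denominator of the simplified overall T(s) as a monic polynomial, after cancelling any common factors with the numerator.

1. parallel reduction of H1, H2 -> (-2*s^2 - 5*s + 6)/(4*s - 2)
2. cascade (H1+H2), H3 -> (-2*s^2 - 5*s + 6)/(8*s^3 + 12*s^2 - 24*s + 8)
3. apply the feedback formula to ((H1+H2)*H3), H4 -> (-4*s^3 - 16*s^2 - 3*s + 18)/(16*s^4 + 48*s^3 - 4*s^2 - 36*s)
Step 3 gives the fully reduced T(s), with no common factor left to cancel. The denominator's leading coefficient is 16, so divide each of its coefficients by 16 to get the monic form.

Final answer: s^4 + 3*s^3 - s^2/4 - 9*s/4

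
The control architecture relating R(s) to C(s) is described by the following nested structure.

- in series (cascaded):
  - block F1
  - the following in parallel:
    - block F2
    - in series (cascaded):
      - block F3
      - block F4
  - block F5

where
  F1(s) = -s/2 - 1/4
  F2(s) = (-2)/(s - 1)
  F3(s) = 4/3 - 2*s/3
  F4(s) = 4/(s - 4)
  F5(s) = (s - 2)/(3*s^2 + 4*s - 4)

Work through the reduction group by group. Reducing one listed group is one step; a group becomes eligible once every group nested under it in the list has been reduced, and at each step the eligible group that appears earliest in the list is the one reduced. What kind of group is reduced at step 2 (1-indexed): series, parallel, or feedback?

1. combine F3, F4 in series
2. combine F2, (F3*F4) in parallel
3. cascade F1, (F2+(F3*F4)), F5
At step 2 the group reduced is parallel.

Answer: parallel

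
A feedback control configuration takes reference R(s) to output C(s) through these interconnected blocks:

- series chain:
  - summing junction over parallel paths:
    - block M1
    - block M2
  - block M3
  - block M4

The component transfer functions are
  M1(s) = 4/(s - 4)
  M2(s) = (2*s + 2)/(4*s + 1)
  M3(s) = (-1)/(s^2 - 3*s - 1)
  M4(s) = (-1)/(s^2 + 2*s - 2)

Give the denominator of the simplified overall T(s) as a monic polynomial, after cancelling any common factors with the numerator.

Reducing step by step:

Step 1: sum the parallel branches M1, M2 -> (2*s^2 + 10*s - 4)/(4*s^2 - 15*s - 4)
Step 2: reduce the series chain (M1+M2), M3, M4 -> (2*s^2 + 10*s - 4)/(4*s^6 - 19*s^5 - 25*s^4 + 155*s^3 - 16*s^2 - 46*s - 8)
That last expression is T(s), already simplified. Scaling its denominator by 1/4 (the reciprocal of the leading coefficient) yields the monic denominator.

Answer: s^6 - 19*s^5/4 - 25*s^4/4 + 155*s^3/4 - 4*s^2 - 23*s/2 - 2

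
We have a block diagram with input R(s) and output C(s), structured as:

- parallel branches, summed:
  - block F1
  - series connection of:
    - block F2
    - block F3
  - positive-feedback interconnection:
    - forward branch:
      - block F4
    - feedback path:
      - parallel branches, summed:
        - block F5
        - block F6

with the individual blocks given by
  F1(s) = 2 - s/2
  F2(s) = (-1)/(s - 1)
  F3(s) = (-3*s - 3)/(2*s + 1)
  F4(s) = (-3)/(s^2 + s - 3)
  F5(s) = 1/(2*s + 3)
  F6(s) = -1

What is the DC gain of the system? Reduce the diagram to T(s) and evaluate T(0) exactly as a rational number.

(1) reduce the series chain F2, F3 gives (3*s + 3)/(2*s^2 - s - 1)
(2) combine F5, F6 in parallel gives (-2*s - 2)/(2*s + 3)
(3) feedback reduction of F4, (F5+F6) gives (-6*s - 9)/(2*s^3 + 5*s^2 - 9*s - 15)
(4) sum the parallel branches F1, (F2*F3), [F4/(1-F4*(F5+F6))] gives (-4*s^6 + 8*s^5 + 69*s^4 - 56*s^3 - 176*s^2 - 33*s - 12)/(8*s^5 + 16*s^4 - 50*s^3 - 52*s^2 + 48*s + 30)
That last expression is T(s); at s = 0 only the constant terms survive, so T(0) = -12/30 = -2/5.

Final answer: -2/5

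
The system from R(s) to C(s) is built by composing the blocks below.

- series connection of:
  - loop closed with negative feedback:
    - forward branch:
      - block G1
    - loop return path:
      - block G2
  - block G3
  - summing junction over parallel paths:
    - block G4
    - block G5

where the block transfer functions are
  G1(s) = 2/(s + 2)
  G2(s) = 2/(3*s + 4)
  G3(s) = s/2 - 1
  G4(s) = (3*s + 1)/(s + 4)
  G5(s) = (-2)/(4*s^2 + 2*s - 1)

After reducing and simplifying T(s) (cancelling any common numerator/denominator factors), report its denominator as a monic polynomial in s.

Reducing step by step:

(1) close the feedback loop around G1, G2 -> (6*s + 8)/(3*s^2 + 10*s + 12)
(2) sum the parallel branches G4, G5 -> (12*s^3 + 10*s^2 - 3*s - 9)/(4*s^3 + 18*s^2 + 7*s - 4)
(3) cascade [G1/(1+G1*G2)], G3, (G4+G5) -> (36*s^5 + 6*s^4 - 125*s^3 - 101*s^2 + 42*s + 72)/(12*s^5 + 94*s^4 + 249*s^3 + 274*s^2 + 44*s - 48)
The result of step 3 is T(s) in lowest terms. Its denominator has leading coefficient 12; dividing the denominator through by 12 makes it monic.

Answer: s^5 + 47*s^4/6 + 83*s^3/4 + 137*s^2/6 + 11*s/3 - 4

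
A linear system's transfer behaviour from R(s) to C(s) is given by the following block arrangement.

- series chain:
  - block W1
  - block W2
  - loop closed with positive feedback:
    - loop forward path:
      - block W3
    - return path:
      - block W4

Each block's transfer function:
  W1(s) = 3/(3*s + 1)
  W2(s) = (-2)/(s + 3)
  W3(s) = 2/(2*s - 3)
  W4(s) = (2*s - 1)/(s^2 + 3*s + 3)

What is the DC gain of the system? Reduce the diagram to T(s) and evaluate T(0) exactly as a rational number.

Step 1 - close the feedback loop around W3, W4 = (2*s^2 + 6*s + 6)/(2*s^3 + 3*s^2 - 7*s - 7)
Step 2 - series reduction of W1, W2, [W3/(1-W3*W4)] = (-12*s^2 - 36*s - 36)/(6*s^5 + 29*s^4 + 15*s^3 - 82*s^2 - 91*s - 21)
Step 2 gives the overall T(s). Then T(0) = -36/(-21) = 12/7.

Therefore the answer is 12/7.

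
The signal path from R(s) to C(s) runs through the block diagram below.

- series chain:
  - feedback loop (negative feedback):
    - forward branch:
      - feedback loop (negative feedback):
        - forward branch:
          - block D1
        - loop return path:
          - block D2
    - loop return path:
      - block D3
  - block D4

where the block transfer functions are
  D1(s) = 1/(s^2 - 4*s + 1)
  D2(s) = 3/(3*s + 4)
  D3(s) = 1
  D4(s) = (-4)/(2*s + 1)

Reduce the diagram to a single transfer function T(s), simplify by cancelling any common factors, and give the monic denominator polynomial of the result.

Answer: s^4 - 13*s^3/6 - 14*s^2/3 + 2*s + 11/6

Working:
[1] feedback reduction of D1, D2; result (3*s + 4)/(3*s^3 - 8*s^2 - 13*s + 7)
[2] apply the feedback formula to [D1/(1+D1*D2)], D3; result (3*s + 4)/(3*s^3 - 8*s^2 - 10*s + 11)
[3] combine [[D1/(1+D1*D2)]/(1+[D1/(1+D1*D2)]*D3)], D4 in series; result (-12*s - 16)/(6*s^4 - 13*s^3 - 28*s^2 + 12*s + 11)
The result of step 3 is T(s) in lowest terms. Its denominator has leading coefficient 6; dividing the denominator through by 6 makes it monic.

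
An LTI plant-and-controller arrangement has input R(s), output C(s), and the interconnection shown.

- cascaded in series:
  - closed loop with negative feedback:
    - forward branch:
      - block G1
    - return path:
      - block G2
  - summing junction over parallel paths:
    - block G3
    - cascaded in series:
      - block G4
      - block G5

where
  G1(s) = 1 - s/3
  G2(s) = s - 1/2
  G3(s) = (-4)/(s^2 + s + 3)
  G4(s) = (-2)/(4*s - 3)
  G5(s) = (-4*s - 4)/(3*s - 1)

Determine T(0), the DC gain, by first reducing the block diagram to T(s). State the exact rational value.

[1] collapse the loop (G1 forward, G2 return): (2*s - 6)/(2*s^2 - 7*s - 3)
[2] series reduction of G4, G5: (8*s + 8)/(12*s^2 - 13*s + 3)
[3] parallel reduction of G3, (G4*G5): (8*s^3 - 32*s^2 + 84*s + 12)/(12*s^4 - s^3 + 26*s^2 - 36*s + 9)
[4] series reduction of [G1/(1+G1*G2)], (G3+(G4*G5)): (16*s^4 - 112*s^3 + 360*s^2 - 480*s - 72)/(24*s^6 - 86*s^5 + 23*s^4 - 251*s^3 + 192*s^2 + 45*s - 27)
DC gain: substitute s = 0 into T(s) from step 4: T(0) = -72/(-27) = 8/3.

Final answer: 8/3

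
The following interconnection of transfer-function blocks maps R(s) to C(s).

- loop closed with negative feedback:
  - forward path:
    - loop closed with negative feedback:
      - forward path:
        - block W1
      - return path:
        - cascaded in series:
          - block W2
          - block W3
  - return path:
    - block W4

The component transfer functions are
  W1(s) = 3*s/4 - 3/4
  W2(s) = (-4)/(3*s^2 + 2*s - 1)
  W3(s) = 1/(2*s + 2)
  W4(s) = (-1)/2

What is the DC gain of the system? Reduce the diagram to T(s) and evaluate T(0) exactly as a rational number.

The answer is 6.

Reasoning:
(1) combine W2, W3 in series -> (-2)/(3*s^3 + 5*s^2 + s - 1)
(2) apply the feedback formula to W1, (W2*W3) -> (9*s^4 + 6*s^3 - 12*s^2 - 6*s + 3)/(12*s^3 + 20*s^2 - 2*s + 2)
(3) collapse the loop ([W1/(1+W1*(W2*W3))] forward, W4 return) -> (-18*s^4 - 12*s^3 + 24*s^2 + 12*s - 6)/(9*s^4 - 18*s^3 - 52*s^2 - 2*s - 1)
That last expression is T(s); at s = 0 only the constant terms survive, so T(0) = -6/(-1) = 6.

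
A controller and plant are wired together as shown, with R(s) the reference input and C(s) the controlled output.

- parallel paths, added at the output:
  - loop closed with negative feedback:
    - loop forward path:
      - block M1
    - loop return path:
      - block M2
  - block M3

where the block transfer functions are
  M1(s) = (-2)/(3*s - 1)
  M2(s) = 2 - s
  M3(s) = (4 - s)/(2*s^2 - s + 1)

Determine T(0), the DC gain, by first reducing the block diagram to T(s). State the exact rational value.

(1) close the feedback loop around M1, M2 gives (-2)/(5*s - 5)
(2) parallel reduction of [M1/(1+M1*M2)], M3 gives (-9*s^2 + 27*s - 22)/(10*s^3 - 15*s^2 + 10*s - 5)
That last expression is T(s); at s = 0 only the constant terms survive, so T(0) = -22/(-5) = 22/5.

Final answer: 22/5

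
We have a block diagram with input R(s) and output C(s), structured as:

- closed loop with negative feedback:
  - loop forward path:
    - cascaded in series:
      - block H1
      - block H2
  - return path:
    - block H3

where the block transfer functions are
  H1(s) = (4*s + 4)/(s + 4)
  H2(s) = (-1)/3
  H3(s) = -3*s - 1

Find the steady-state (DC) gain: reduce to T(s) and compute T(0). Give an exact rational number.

The answer is -1/4.

Reasoning:
Step 1. multiply H1, H2 (series); result (-4*s - 4)/(3*s + 12)
Step 2. collapse the loop ((H1*H2) forward, H3 return); result (-4*s - 4)/(12*s^2 + 19*s + 16)
Evaluating the step-2 result (the overall T(s)) at s = 0 gives T(0) = -4/16 = -1/4.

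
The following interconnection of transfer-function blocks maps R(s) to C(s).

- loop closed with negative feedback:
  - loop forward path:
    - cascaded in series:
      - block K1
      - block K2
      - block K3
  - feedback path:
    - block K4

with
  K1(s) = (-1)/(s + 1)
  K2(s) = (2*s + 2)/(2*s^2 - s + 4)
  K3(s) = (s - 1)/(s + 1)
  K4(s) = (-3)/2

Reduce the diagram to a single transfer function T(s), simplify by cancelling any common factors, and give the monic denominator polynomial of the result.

First reduce the diagram to T(s).

(1) series reduction of K1, K2, K3 -> (2 - 2*s)/(2*s^3 + s^2 + 3*s + 4)
(2) reduce the feedback loop with forward (K1*K2*K3) and return K4 -> (2 - 2*s)/(2*s^3 + s^2 + 6*s + 1)
The result of step 2 is T(s) in lowest terms. Its denominator has leading coefficient 2; dividing the denominator through by 2 makes it monic.

Answer: s^3 + s^2/2 + 3*s + 1/2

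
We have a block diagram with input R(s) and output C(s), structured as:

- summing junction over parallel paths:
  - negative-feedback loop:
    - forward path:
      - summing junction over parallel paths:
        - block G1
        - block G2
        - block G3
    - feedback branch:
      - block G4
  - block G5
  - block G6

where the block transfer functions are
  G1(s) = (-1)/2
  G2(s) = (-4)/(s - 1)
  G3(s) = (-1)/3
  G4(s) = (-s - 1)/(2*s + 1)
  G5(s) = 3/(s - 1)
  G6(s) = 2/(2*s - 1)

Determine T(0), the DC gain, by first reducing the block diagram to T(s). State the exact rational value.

Step 1. add G1, G2, G3 (parallel), giving (-5*s - 19)/(6*s - 6)
Step 2. apply the feedback formula to (G1+G2+G3), G4, giving (-10*s^2 - 43*s - 19)/(17*s^2 + 18*s + 13)
Step 3. parallel reduction of [(G1+G2+G3)/(1+(G1+G2+G3)*G4)], G5, G6, giving (-20*s^4 + 80*s^3 + 140*s^2 + 28*s - 84)/(34*s^4 - 15*s^3 - 11*s^2 - 21*s + 13)
Evaluating the step-3 result (the overall T(s)) at s = 0 gives T(0) = -84/13.

Therefore the answer is -84/13.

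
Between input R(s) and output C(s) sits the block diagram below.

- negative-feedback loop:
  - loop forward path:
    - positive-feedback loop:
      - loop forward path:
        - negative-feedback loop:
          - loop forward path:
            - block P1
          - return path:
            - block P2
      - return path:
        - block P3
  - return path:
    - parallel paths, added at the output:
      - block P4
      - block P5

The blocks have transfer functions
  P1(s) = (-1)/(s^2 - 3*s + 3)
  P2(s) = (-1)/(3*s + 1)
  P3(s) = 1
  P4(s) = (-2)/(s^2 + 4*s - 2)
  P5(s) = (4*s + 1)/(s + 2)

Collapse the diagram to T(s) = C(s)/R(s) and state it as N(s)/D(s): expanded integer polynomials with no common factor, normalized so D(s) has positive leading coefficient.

[1] feedback reduction of P1, P2 gives (-3*s - 1)/(3*s^3 - 8*s^2 + 6*s + 4)
[2] apply the feedback formula to [P1/(1+P1*P2)], P3 gives (-3*s - 1)/(3*s^3 - 8*s^2 + 9*s + 5)
[3] reduce the parallel group P4, P5 gives (4*s^3 + 17*s^2 - 6*s - 6)/(s^3 + 6*s^2 + 6*s - 4)
[4] feedback reduction of [[P1/(1+P1*P2)]/(1-[P1/(1+P1*P2)]*P3)], (P4+P5) - this is the overall T(s), already in the required normalized form

Hence the answer: (-3*s^4 - 19*s^3 - 24*s^2 + 6*s + 4)/(3*s^6 + 10*s^5 - 33*s^4 - 56*s^3 + 117*s^2 + 18*s - 14)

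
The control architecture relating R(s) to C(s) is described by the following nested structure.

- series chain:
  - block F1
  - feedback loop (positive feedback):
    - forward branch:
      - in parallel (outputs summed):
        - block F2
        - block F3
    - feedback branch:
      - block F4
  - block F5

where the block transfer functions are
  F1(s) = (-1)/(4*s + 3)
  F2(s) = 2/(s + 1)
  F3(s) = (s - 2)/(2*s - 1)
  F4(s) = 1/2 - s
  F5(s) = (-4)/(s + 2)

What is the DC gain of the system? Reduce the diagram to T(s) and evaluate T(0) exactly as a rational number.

The answer is -8/3.

Reasoning:
Step 1: add F2, F3 (parallel) = (s^2 + 3*s - 4)/(2*s^2 + s - 1)
Step 2: feedback reduction of (F2+F3), F4 = (2*s^2 + 6*s - 8)/(2*s^3 + 9*s^2 - 9*s + 2)
Step 3: series reduction of F1, [(F2+F3)/(1-(F2+F3)*F4)], F5 = (8*s^2 + 24*s - 32)/(8*s^5 + 58*s^4 + 75*s^3 - 37*s^2 - 32*s + 12)
The step-3 result is T(s). Setting s = 0: T(0) = -32/12 = -8/3.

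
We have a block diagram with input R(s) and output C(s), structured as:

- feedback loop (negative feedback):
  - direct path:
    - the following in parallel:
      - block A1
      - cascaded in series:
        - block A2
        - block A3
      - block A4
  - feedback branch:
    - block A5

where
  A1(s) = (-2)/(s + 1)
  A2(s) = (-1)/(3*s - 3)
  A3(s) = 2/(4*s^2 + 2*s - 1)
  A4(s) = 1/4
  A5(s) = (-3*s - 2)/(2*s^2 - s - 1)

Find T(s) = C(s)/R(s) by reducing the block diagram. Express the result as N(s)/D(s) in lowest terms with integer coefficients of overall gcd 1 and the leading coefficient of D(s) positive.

1. cascade A2, A3: (-2)/(12*s^3 - 6*s^2 - 9*s + 3)
2. reduce the parallel group A1, (A2*A3), A4: (12*s^4 - 90*s^3 + 33*s^2 + 58*s - 29)/(48*s^4 + 24*s^3 - 60*s^2 - 24*s + 12)
3. collapse the loop ((A1+(A2*A3)+A4) forward, A5 return), which is the overall transfer function T(s) = C(s)/R(s) in lowest terms

Final answer: (24*s^6 - 192*s^5 + 144*s^4 + 173*s^3 - 149*s^2 - 29*s + 29)/(96*s^6 - 36*s^5 + 54*s^4 + 69*s^3 - 132*s^2 - 17*s + 46)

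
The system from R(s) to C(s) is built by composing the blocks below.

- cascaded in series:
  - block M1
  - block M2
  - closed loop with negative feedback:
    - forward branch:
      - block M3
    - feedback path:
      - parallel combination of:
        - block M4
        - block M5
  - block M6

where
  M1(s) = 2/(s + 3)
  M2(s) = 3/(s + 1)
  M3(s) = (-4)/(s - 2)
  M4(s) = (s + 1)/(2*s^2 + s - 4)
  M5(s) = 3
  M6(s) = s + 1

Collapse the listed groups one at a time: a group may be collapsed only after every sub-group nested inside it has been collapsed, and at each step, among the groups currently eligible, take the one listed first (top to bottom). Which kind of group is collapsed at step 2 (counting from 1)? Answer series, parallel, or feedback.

1. sum the parallel branches M4, M5
2. close the feedback loop around M3, (M4+M5)
3. reduce the series chain M1, M2, [M3/(1+M3*(M4+M5))], M6
The group at step 2 is a feedback group.

Answer: feedback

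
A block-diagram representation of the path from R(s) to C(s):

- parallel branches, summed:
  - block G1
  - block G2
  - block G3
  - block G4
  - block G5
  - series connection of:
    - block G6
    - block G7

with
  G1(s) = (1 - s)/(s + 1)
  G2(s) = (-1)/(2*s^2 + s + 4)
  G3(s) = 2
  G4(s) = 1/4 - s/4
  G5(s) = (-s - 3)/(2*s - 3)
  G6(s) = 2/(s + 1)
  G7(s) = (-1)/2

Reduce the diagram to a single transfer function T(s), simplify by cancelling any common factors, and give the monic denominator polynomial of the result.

First reduce the diagram to T(s).

1. series reduction of G6, G7 = (-1)/(s + 1)
2. combine G1, G2, G3, G4, G5, (G6*G7) in parallel = (-4*s^5 + 12*s^4 - 21*s^3 - 68*s^2 - 75*s - 144)/(16*s^4 + 4*s^2 - 28*s - 48)
The result of step 2 is T(s) in lowest terms. Its denominator has leading coefficient 16; dividing the denominator through by 16 makes it monic.

Answer: s^4 + s^2/4 - 7*s/4 - 3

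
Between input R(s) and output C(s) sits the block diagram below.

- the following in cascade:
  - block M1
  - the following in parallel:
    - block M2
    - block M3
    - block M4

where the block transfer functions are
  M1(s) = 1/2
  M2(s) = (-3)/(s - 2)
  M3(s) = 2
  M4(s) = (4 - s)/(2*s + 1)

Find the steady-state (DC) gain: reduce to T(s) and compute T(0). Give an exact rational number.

Reducing step by step:

Step 1: parallel reduction of M2, M3, M4: (3*s^2 - 6*s - 15)/(2*s^2 - 3*s - 2)
Step 2: reduce the series chain M1, (M2+M3+M4): (3*s^2 - 6*s - 15)/(4*s^2 - 6*s - 4)
The step-2 result is T(s). Setting s = 0: T(0) = -15/(-4) = 15/4.

Answer: 15/4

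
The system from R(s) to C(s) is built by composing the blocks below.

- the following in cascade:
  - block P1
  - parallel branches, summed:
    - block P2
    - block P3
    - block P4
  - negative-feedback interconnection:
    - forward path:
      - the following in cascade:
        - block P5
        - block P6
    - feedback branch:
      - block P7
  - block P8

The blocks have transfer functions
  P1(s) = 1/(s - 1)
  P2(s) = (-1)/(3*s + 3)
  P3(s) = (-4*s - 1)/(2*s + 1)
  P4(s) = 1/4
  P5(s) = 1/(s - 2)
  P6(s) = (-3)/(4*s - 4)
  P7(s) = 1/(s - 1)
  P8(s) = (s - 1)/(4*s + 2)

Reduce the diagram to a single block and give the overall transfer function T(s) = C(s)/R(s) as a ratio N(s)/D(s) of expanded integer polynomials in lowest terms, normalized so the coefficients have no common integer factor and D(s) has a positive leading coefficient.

First reduce the diagram to T(s).

Step 1 - combine P2, P3, P4 in parallel -> (-42*s^2 - 59*s - 13)/(24*s^2 + 36*s + 12)
Step 2 - multiply P5, P6 (series) -> (-3)/(4*s^2 - 12*s + 8)
Step 3 - reduce the feedback loop with forward (P5*P6) and return P7 -> (3 - 3*s)/(4*s^3 - 16*s^2 + 20*s - 11)
Step 4 - series reduction of P1, (P2+P3+P4), [(P5*P6)/(1+(P5*P6)*P7)], P8; the result is T(s) itself (integer coefficients, no common factor, positive leading denominator coefficient)

Answer: (42*s^3 + 17*s^2 - 46*s - 13)/(128*s^6 - 256*s^5 - 224*s^4 + 320*s^3 - 32*s^2 - 280*s - 88)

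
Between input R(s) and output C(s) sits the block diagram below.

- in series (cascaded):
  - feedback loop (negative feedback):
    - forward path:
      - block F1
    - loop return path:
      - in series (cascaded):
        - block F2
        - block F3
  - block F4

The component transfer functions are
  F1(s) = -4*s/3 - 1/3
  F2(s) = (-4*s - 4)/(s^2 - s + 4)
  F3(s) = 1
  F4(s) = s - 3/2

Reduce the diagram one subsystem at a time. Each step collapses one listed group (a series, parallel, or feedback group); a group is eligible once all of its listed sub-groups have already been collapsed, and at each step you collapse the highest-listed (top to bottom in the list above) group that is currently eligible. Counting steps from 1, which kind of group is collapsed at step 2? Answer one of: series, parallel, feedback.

Step 1 - reduce the series chain F2, F3
Step 2 - reduce the feedback loop with forward F1 and return (F2*F3)
Step 3 - reduce the series chain [F1/(1+F1*(F2*F3))], F4
The group at step 2 is a feedback group.

Hence the answer: feedback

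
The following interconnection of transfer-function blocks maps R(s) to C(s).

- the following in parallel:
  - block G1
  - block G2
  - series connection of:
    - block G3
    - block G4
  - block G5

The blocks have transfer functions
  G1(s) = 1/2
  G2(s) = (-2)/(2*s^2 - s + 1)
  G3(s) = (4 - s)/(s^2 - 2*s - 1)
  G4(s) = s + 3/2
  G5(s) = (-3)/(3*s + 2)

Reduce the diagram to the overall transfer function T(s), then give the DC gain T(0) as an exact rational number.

The answer is -9.

Reasoning:
1. reduce the series chain G3, G4, giving (-2*s^2 + 5*s + 12)/(2*s^2 - 4*s - 2)
2. sum the parallel branches G1, G2, (G3*G4), G5, giving (-6*s^5 + 5*s^4 + 86*s^3 + 22*s^2 + 51*s + 36)/(12*s^5 - 22*s^4 - 14*s^3 - 2*s^2 - 10*s - 4)
Evaluating the step-2 result (the overall T(s)) at s = 0 gives T(0) = 36/(-4) = -9.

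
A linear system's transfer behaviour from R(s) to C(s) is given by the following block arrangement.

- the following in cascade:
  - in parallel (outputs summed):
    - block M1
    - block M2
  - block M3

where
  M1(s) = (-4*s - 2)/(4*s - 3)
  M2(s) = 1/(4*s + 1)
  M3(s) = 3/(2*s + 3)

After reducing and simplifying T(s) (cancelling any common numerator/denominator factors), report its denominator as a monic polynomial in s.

Step 1: parallel reduction of M1, M2 = (-16*s^2 - 8*s - 5)/(16*s^2 - 8*s - 3)
Step 2: combine (M1+M2), M3 in series = (-48*s^2 - 24*s - 15)/(32*s^3 + 32*s^2 - 30*s - 9)
That last expression is T(s), already simplified. Scaling its denominator by 1/32 (the reciprocal of the leading coefficient) yields the monic denominator.

Final answer: s^3 + s^2 - 15*s/16 - 9/32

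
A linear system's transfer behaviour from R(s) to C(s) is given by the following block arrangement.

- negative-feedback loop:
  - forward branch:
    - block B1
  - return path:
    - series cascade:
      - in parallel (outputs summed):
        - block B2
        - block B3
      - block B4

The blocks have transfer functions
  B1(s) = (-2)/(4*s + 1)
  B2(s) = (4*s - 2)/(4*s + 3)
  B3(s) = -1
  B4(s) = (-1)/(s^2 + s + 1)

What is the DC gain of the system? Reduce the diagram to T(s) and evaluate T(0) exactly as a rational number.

Step 1: reduce the parallel group B2, B3 gives (-5)/(4*s + 3)
Step 2: reduce the series chain (B2+B3), B4 gives 5/(4*s^3 + 7*s^2 + 7*s + 3)
Step 3: close the feedback loop around B1, ((B2+B3)*B4) gives (-8*s^3 - 14*s^2 - 14*s - 6)/(16*s^4 + 32*s^3 + 35*s^2 + 19*s - 7)
Step 3 gives the overall T(s). Then T(0) = -6/(-7) = 6/7.

Therefore the answer is 6/7.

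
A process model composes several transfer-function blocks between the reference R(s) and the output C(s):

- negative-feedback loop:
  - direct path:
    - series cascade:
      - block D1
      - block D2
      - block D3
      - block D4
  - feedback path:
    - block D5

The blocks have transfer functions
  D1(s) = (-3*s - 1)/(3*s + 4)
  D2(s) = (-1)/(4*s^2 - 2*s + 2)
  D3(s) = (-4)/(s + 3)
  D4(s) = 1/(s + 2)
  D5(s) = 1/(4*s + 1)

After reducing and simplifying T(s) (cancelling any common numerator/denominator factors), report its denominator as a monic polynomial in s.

Step 1 - cascade D1, D2, D3, D4 = (-6*s - 2)/(6*s^5 + 35*s^4 + 60*s^3 + 29*s^2 + 14*s + 24)
Step 2 - apply the feedback formula to (D1*D2*D3*D4), D5 = (-24*s^2 - 14*s - 2)/(24*s^6 + 146*s^5 + 275*s^4 + 176*s^3 + 85*s^2 + 104*s + 22)
No further cancellation is possible in the step-2 result, so that is T(s). Its denominator becomes monic after dividing by the leading coefficient 24.

Hence the answer: s^6 + 73*s^5/12 + 275*s^4/24 + 22*s^3/3 + 85*s^2/24 + 13*s/3 + 11/12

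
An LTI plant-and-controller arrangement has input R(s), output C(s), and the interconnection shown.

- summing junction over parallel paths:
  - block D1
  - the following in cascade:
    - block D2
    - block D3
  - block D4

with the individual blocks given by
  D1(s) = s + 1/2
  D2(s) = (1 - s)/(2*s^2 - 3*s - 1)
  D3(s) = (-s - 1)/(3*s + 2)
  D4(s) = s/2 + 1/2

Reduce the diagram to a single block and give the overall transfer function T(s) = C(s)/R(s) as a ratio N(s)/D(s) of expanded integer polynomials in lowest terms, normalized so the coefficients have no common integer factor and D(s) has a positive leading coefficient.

First reduce the diagram to T(s).

1. combine D2, D3 in series gives (s^2 - 1)/(6*s^3 - 5*s^2 - 9*s - 2)
2. combine D1, (D2*D3), D4 in parallel: this yields T(s), and no further normalization is needed

Answer: (18*s^4 - 3*s^3 - 35*s^2 - 24*s - 6)/(12*s^3 - 10*s^2 - 18*s - 4)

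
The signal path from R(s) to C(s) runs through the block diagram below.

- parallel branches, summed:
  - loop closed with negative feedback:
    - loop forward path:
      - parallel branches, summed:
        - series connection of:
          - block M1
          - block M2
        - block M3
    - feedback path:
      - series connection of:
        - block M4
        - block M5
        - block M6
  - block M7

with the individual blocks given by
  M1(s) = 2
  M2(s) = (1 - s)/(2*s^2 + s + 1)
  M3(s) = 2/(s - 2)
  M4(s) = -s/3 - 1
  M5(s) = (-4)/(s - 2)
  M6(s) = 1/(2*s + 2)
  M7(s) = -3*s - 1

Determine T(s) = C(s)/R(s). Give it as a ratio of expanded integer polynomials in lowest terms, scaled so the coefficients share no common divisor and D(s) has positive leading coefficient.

Step 1: multiply M1, M2 (series): (2 - 2*s)/(2*s^2 + s + 1)
Step 2: add (M1*M2), M3 (parallel): (2*s^2 + 8*s - 2)/(2*s^3 - 3*s^2 - s - 2)
Step 3: combine M4, M5, M6 in series: (2*s + 6)/(3*s^2 - 3*s - 6)
Step 4: close the feedback loop around ((M1*M2)+M3), (M4*M5*M6): (6*s^4 + 18*s^3 - 42*s^2 - 42*s + 12)/(6*s^5 - 15*s^4 - 2*s^3 + 43*s^2 + 56*s)
Step 5: sum the parallel branches [((M1*M2)+M3)/(1+((M1*M2)+M3)*(M4*M5*M6))], M7, which is the overall transfer function T(s) = C(s)/R(s) in lowest terms

Answer: (-18*s^6 + 39*s^5 + 27*s^4 - 109*s^3 - 253*s^2 - 98*s + 12)/(6*s^5 - 15*s^4 - 2*s^3 + 43*s^2 + 56*s)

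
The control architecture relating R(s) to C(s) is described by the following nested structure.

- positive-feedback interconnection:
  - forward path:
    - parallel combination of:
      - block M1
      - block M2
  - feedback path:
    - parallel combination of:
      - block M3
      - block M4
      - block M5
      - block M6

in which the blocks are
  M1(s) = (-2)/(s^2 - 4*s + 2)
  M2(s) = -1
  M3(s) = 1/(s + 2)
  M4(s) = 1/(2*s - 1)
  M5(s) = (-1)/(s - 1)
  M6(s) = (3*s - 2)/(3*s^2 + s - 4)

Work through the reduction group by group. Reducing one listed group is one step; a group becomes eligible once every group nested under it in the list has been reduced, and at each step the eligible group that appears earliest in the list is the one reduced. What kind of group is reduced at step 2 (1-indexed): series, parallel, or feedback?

Reducing step by step:

[1] combine M1, M2 in parallel
[2] parallel reduction of M3, M4, M5, M6
[3] apply the feedback formula to (M1+M2), (M3+M4+M5+M6)
At step 2 the group reduced is parallel.

Answer: parallel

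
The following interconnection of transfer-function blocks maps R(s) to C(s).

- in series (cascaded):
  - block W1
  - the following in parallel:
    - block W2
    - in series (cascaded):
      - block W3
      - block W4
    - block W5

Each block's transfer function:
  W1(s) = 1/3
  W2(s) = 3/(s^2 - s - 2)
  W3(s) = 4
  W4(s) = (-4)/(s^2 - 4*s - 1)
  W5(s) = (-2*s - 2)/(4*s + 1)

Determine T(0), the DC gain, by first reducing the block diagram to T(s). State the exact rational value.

First reduce the diagram to T(s).

Step 1 - series reduction of W3, W4 -> (-16)/(s^2 - 4*s - 1)
Step 2 - add W2, (W3*W4), W5 (parallel) -> (-2*s^5 + 8*s^4 - 44*s^3 - 17*s^2 + 98*s + 25)/(4*s^5 - 19*s^4 - s^3 + 37*s^2 + 17*s + 2)
Step 3 - series reduction of W1, (W2+(W3*W4)+W5) -> (-2*s^5 + 8*s^4 - 44*s^3 - 17*s^2 + 98*s + 25)/(12*s^5 - 57*s^4 - 3*s^3 + 111*s^2 + 51*s + 6)
The step-3 result is T(s). Setting s = 0: T(0) = 25/6.

Answer: 25/6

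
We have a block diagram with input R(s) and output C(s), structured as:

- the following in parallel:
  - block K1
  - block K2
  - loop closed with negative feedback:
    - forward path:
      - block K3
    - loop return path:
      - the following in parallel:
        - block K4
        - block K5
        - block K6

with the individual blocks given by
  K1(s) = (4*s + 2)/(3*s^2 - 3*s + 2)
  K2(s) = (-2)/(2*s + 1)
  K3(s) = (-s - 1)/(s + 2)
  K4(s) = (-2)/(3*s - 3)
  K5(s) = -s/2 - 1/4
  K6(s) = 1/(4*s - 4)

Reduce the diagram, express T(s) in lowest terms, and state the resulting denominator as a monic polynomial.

Answer: s^6 + 2*s^5 + 3*s^4/4 - 23*s^3/6 + 107*s^2/36 - 11/9

Working:
(1) reduce the parallel group K4, K5, K6, giving (-6*s^2 + 3*s - 2)/(12*s - 12)
(2) close the feedback loop around K3, (K4+K5+K6), giving (12 - 12*s^2)/(6*s^3 + 15*s^2 + 11*s - 22)
(3) combine K1, K2, [K3/(1+K3*(K4+K5+K6))] in parallel, giving (-60*s^5 + 150*s^4 + 280*s^3 + 20*s^2 - 318*s + 68)/(36*s^6 + 72*s^5 + 27*s^4 - 138*s^3 + 107*s^2 - 44)
T(s) is the step-3 result (common factors already cancelled). Leading coefficient of the denominator: 36. Divide through by 36 for the monic polynomial.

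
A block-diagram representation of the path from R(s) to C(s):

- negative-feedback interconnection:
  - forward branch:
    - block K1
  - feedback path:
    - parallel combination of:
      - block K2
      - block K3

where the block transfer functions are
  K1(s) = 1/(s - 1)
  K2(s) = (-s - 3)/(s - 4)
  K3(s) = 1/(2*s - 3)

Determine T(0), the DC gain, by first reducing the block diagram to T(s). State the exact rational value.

Step 1. parallel reduction of K2, K3: (-2*s^2 - 2*s + 5)/(2*s^2 - 11*s + 12)
Step 2. collapse the loop (K1 forward, (K2+K3) return): (2*s^2 - 11*s + 12)/(2*s^3 - 15*s^2 + 21*s - 7)
That last expression is T(s); at s = 0 only the constant terms survive, so T(0) = 12/(-7) = -12/7.

Final answer: -12/7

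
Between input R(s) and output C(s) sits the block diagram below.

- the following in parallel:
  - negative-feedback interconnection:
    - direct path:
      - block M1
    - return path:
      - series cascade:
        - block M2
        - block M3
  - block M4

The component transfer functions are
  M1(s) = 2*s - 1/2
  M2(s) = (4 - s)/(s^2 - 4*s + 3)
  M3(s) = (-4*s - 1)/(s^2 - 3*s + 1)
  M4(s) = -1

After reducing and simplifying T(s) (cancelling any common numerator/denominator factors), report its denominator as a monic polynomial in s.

Step 1: multiply M2, M3 (series) gives (4*s^2 - 15*s - 4)/(s^4 - 7*s^3 + 16*s^2 - 13*s + 3)
Step 2: collapse the loop (M1 forward, (M2*M3) return) gives (4*s^5 - 29*s^4 + 71*s^3 - 68*s^2 + 25*s - 3)/(2*s^4 + 2*s^3 - 32*s^2 - 27*s + 10)
Step 3: add [M1/(1+M1*(M2*M3))], M4 (parallel) gives (4*s^5 - 31*s^4 + 69*s^3 - 36*s^2 + 52*s - 13)/(2*s^4 + 2*s^3 - 32*s^2 - 27*s + 10)
That last expression is T(s), already simplified. Scaling its denominator by 1/2 (the reciprocal of the leading coefficient) yields the monic denominator.

Therefore the answer is s^4 + s^3 - 16*s^2 - 27*s/2 + 5.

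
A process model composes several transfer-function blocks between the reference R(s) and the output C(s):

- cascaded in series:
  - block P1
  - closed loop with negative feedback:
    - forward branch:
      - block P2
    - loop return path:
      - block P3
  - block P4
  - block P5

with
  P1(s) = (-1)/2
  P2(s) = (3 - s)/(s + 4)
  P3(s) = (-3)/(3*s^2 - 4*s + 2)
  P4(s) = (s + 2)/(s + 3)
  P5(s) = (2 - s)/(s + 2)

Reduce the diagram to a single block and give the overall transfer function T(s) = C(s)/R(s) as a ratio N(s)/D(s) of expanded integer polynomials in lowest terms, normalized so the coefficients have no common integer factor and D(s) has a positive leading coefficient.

Answer: (-3*s^4 + 19*s^3 - 40*s^2 + 34*s - 12)/(6*s^4 + 34*s^3 + 26*s^2 - 68*s - 6)

Working:
[1] apply the feedback formula to P2, P3, giving (-3*s^3 + 13*s^2 - 14*s + 6)/(3*s^3 + 8*s^2 - 11*s - 1)
[2] reduce the series chain P1, [P2/(1+P2*P3)], P4, P5: this yields T(s), and no further normalization is needed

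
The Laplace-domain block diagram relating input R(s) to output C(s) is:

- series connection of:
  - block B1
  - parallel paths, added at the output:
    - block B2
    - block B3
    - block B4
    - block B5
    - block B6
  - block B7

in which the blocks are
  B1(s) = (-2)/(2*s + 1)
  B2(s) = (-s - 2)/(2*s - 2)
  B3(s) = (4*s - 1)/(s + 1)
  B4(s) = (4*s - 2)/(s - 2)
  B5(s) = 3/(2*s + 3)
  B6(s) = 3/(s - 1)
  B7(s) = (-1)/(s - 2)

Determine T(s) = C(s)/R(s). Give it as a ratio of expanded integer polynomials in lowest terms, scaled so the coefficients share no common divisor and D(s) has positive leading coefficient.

Reducing step by step:

(1) add B2, B3, B4, B5, B6 (parallel) = (30*s^4 + s^3 - 63*s^2 + 14*s - 12)/(4*s^4 - 2*s^3 - 16*s^2 + 2*s + 12)
(2) series reduction of B1, (B2+B3+B4+B5+B6), B7, giving the overall T(s)

Answer: (30*s^4 + s^3 - 63*s^2 + 14*s - 12)/(4*s^6 - 8*s^5 - 17*s^4 + 28*s^3 + 25*s^2 - 20*s - 12)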